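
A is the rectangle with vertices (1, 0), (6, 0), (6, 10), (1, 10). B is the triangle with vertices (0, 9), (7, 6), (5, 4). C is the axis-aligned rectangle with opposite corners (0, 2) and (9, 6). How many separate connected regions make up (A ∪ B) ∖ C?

(A ∪ B) ∖ C splits into 2 disjoint pieces (area 10, area 20.5).

2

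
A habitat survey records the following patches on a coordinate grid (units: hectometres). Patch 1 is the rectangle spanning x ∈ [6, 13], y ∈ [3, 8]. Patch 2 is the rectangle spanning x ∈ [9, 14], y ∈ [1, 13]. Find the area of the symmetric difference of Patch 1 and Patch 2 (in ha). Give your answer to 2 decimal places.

|Patch 1∩Patch 2|: x∈[9,13], y∈[3,8] → 4·5 = 20.
|Patch 1 △ Patch 2| = |Patch 1| + |Patch 2| − 2·|Patch 1∩Patch 2| = 35 + 60 − 40 = 55.00.

55.00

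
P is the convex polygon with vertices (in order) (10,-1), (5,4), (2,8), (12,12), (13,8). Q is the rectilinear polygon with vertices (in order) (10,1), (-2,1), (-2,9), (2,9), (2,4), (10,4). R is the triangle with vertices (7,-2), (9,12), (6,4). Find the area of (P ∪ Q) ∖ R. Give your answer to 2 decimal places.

108.10

|P ∪ Q| = 119.5.
|(P ∪ Q) ∩ R| = 11.3986.
|(P ∪ Q) ∖ R| = 119.5 − 11.3986 = 108.10.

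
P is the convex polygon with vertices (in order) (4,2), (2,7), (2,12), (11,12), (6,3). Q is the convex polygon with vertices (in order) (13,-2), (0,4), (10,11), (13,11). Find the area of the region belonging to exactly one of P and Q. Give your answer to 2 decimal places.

99.98

|P| = 56.5, |Q| = 95, |P∩Q| = 25.7597.
|P △ Q| = |P| + |Q| − 2·|P∩Q| = 56.5 + 95 − 51.5193 = 99.98.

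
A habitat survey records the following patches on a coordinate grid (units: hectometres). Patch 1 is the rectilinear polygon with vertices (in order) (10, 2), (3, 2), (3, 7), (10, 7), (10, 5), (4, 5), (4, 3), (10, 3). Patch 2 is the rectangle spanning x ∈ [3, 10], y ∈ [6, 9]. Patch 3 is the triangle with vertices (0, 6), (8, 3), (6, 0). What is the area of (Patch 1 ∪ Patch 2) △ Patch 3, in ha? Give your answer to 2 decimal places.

|Patch 1 ∪ Patch 2| = 37.
|(Patch 1 ∪ Patch 2) ∩ Patch 3| = 5.8542.
|(Patch 1 ∪ Patch 2) △ Patch 3| = 37 + 15 − 11.7083 = 40.29.

40.29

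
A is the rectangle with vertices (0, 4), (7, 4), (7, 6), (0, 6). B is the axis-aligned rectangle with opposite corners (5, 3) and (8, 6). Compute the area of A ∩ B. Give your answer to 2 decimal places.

|A∩B|: x∈[5,7], y∈[4,6] → 2·2 = 4.

4.00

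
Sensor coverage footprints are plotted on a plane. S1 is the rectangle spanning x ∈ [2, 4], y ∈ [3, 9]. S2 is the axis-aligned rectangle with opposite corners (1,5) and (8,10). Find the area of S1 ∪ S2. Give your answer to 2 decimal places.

By inclusion–exclusion:
Individual areas: |S1| = 12, |S2| = 35.
|S1∩S2|: x∈[2,4], y∈[5,9] → 2·4 = 8.
|S1 ∪ S2| = 47 − 8 = 39.00.

39.00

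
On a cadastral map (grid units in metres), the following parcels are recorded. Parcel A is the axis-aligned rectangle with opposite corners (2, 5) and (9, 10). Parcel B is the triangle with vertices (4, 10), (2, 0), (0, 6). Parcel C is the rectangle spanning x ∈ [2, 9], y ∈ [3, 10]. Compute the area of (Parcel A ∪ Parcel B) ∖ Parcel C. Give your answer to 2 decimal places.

8.90

|Parcel A ∪ Parcel B| = 45.5.
|(Parcel A ∪ Parcel B) ∩ Parcel C| = 36.6.
|(Parcel A ∪ Parcel B) ∖ Parcel C| = 45.5 − 36.6 = 8.90.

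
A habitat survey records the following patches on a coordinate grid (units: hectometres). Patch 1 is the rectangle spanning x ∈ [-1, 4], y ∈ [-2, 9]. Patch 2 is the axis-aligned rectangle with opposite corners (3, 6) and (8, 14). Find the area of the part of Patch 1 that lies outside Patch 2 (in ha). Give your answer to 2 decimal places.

52.00

|Patch 1∩Patch 2|: x∈[3,4], y∈[6,9] → 1·3 = 3.
|Patch 1| = 55.
|Patch 1 ∖ Patch 2| = |Patch 1| − |Patch 1∩Patch 2| = 55 − 3 = 52.00.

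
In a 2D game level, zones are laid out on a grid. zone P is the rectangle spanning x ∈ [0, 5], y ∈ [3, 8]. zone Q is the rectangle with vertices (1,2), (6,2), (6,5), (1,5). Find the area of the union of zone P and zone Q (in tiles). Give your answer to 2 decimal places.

32.00

By inclusion–exclusion:
Individual areas: |zone P| = 25, |zone Q| = 15.
|zone P∩zone Q|: x∈[1,5], y∈[3,5] → 4·2 = 8.
|zone P ∪ zone Q| = 40 − 8 = 32.00.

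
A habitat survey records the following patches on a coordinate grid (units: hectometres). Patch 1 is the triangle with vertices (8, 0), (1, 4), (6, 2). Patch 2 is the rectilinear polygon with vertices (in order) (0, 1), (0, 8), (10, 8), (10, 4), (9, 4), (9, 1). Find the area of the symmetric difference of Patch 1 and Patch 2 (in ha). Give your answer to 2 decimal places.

|Patch 1| = 3, |Patch 2| = 67, |Patch 1∩Patch 2| = 2.625.
|Patch 1 △ Patch 2| = |Patch 1| + |Patch 2| − 2·|Patch 1∩Patch 2| = 3 + 67 − 5.25 = 64.75.

64.75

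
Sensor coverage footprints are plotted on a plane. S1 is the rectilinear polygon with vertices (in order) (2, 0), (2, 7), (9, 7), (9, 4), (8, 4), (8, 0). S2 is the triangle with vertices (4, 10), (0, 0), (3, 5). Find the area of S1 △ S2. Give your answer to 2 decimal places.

|S1| = 45, |S2| = 5, |S1∩S2| = 2.4333.
|S1 △ S2| = |S1| + |S2| − 2·|S1∩S2| = 45 + 5 − 4.8667 = 45.13.

45.13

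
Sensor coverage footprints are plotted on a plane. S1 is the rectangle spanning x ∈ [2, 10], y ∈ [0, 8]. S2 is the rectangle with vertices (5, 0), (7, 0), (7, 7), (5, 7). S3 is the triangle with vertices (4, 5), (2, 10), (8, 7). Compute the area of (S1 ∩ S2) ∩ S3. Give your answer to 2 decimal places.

The region (S1 ∩ S2) ∩ S3 is the polygon with vertices (5,7), (7,7), (7,6.5), (5,5.5).
By the shoelace formula its area is 2.00.

2.00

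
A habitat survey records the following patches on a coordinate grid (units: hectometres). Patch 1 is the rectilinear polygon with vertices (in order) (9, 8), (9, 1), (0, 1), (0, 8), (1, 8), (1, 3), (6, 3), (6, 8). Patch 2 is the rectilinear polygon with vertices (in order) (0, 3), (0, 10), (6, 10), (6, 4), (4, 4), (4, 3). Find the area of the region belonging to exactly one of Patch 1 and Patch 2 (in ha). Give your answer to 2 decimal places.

|Patch 1| = 38, |Patch 2| = 40, |Patch 1∩Patch 2| = 5.
|Patch 1 △ Patch 2| = |Patch 1| + |Patch 2| − 2·|Patch 1∩Patch 2| = 38 + 40 − 10 = 68.00.

68.00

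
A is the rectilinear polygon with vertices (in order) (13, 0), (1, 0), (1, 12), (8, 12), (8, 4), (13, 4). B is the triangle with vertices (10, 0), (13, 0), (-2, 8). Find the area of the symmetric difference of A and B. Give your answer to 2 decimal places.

|A| = 104, |B| = 12, |A∩B| = 11.4.
|A △ B| = |A| + |B| − 2·|A∩B| = 104 + 12 − 22.8 = 93.20.

93.20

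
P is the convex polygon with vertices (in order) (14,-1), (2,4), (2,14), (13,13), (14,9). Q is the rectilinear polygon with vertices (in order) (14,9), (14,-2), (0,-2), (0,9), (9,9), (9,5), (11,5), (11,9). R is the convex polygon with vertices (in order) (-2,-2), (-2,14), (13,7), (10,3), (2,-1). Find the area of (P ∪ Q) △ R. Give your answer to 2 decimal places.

|P ∪ Q| = 205.5.
|(P ∪ Q) ∩ R| = 102.7333.
|(P ∪ Q) △ R| = 205.5 + 140.5 − 205.4667 = 140.53.

140.53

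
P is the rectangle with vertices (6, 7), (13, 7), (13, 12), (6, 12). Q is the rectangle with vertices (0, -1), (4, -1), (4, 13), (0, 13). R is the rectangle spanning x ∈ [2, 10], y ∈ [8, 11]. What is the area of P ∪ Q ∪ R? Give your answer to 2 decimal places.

97.00

By inclusion–exclusion:
Individual areas: |P| = 35, |Q| = 56, |R| = 24.
|P∩Q| = 0 (no overlap).
|P∩R|: x∈[6,10], y∈[8,11] → 4·3 = 12.
|Q∩R|: x∈[2,4], y∈[8,11] → 2·3 = 6.
|P∩Q∩R| = 0.
|P ∪ Q ∪ R| = 115 − 18 + 0 = 97.00.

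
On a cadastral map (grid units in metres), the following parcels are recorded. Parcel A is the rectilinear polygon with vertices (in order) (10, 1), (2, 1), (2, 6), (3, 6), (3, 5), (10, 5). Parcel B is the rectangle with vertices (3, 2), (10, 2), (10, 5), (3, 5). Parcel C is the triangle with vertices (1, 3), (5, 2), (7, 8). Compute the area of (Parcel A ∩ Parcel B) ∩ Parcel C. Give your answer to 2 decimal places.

The region (Parcel A ∩ Parcel B) ∩ Parcel C is the polygon with vertices (3,4.667), (3.4,5), (6,5), (5,2), (3,2.5).
By the shoelace formula its area is 6.93.

6.93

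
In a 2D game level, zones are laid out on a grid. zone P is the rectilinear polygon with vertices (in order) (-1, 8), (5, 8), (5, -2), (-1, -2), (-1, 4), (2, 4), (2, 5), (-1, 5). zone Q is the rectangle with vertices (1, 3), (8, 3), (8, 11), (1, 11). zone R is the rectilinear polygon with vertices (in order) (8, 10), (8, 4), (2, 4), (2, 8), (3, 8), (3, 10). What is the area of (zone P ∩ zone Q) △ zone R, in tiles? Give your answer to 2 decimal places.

29.00

|zone P ∩ zone Q| = 19.
|(zone P ∩ zone Q) ∩ zone R| = 12.
|(zone P ∩ zone Q) △ zone R| = 19 + 34 − 24 = 29.00.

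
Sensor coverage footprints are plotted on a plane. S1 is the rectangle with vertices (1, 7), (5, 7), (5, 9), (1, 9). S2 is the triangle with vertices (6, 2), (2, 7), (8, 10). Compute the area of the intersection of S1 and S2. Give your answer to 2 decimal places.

The intersection is the polygon with vertices (5,7), (2,7), (5,8.5).
By the shoelace formula its area is 2.25.

2.25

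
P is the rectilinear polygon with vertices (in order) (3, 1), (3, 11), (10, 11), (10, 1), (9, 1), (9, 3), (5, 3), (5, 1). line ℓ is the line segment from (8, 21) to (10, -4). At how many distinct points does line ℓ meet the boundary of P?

2

The segment meets the boundary at (9.6,1), (8.8,11).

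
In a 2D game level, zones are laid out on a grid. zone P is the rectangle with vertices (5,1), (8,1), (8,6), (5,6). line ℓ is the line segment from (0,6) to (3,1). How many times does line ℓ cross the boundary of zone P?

0

The segment lies entirely outside zone P and never meets its boundary.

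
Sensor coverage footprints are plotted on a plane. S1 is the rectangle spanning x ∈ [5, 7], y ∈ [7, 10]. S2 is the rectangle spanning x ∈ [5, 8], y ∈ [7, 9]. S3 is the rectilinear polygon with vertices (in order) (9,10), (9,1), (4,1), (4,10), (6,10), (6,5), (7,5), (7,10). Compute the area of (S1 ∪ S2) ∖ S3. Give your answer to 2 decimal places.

3.00

|S1 ∪ S2| = 8.
|(S1 ∪ S2) ∩ S3| = 5.
|(S1 ∪ S2) ∖ S3| = 8 − 5 = 3.00.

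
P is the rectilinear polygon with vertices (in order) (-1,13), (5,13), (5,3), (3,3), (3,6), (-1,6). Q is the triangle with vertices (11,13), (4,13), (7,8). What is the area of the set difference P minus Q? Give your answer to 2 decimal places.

|P| = 48, |P∩Q| = 0.8333.
|P ∖ Q| = |P| − |P∩Q| = 48 − 0.8333 = 47.17.

47.17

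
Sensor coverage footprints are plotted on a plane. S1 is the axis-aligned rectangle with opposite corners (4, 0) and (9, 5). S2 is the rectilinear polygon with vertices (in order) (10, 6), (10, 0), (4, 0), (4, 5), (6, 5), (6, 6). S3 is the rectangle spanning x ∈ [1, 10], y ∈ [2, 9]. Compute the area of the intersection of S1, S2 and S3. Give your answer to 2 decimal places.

The intersection is the polygon with vertices (9,2), (4,2), (4,5), (6,5), (9,5).
By the shoelace formula its area is 15.00.

15.00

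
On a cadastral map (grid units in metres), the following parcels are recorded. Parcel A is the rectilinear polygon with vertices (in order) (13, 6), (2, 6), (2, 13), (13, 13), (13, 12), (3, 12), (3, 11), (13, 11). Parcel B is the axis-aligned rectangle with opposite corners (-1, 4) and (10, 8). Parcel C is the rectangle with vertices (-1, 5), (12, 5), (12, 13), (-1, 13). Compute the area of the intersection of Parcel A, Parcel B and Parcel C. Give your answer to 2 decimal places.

The intersection is the polygon with vertices (2,8), (10,8), (10,6), (2,6).
By the shoelace formula its area is 16.00.

16.00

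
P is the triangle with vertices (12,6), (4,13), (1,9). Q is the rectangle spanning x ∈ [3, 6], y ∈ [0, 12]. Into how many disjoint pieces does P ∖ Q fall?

3

P ∖ Q splits into 3 disjoint pieces (area 10.8409, area 0.9464, area 3.2121).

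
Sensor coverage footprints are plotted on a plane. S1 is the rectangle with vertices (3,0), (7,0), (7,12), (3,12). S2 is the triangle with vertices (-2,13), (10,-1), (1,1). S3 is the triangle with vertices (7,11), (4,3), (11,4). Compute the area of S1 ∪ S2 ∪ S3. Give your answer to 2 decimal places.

95.50

By inclusion–exclusion:
Individual areas: |S1| = 48, |S2| = 51, |S3| = 26.5.
|S1∩S2| = 18.6389.
|S1∩S3| = 11.3571.
|S2∩S3| = 2.2625.
|S1∩S2∩S3| = 2.2625.
|S1 ∪ S2 ∪ S3| = 125.5 − 32.2585 + 2.2625 = 95.50.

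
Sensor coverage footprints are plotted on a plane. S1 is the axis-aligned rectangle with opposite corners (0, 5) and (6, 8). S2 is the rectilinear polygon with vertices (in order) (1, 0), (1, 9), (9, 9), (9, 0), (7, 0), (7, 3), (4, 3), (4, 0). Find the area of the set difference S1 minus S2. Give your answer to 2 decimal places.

3.00

|S1| = 18, |S1∩S2| = 15.
|S1 ∖ S2| = |S1| − |S1∩S2| = 18 − 15 = 3.00.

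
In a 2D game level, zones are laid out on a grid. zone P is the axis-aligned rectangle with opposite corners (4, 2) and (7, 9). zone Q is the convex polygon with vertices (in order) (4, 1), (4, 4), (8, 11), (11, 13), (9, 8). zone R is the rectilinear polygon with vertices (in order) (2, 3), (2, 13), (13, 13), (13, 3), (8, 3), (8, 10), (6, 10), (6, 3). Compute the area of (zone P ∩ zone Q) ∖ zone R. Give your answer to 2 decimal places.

|zone P ∩ zone Q| = 10.2.
|(zone P ∩ zone Q) ∩ zone R| = 5.2714.
|(zone P ∩ zone Q) ∖ zone R| = 10.2 − 5.2714 = 4.93.

4.93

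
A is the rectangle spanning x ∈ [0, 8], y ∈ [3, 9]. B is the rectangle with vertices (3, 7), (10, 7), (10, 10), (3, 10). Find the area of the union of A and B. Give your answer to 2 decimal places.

By inclusion–exclusion:
Individual areas: |A| = 48, |B| = 21.
|A∩B|: x∈[3,8], y∈[7,9] → 5·2 = 10.
|A ∪ B| = 69 − 10 = 59.00.

59.00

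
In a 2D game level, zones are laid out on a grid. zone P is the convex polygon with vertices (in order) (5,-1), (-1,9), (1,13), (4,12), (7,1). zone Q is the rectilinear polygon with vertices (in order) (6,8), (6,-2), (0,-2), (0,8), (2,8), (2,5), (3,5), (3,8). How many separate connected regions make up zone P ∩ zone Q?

zone P ∩ zone Q is a single connected region.

1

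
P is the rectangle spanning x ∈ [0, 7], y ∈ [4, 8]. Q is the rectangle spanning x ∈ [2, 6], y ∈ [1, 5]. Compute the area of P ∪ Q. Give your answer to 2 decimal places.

By inclusion–exclusion:
Individual areas: |P| = 28, |Q| = 16.
|P∩Q|: x∈[2,6], y∈[4,5] → 4·1 = 4.
|P ∪ Q| = 44 − 4 = 40.00.

40.00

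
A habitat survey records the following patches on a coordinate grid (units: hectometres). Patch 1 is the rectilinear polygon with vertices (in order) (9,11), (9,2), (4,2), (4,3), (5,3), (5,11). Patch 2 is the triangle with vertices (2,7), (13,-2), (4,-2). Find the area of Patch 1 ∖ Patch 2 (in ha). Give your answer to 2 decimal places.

|Patch 1| = 37, |Patch 1∩Patch 2| = 4.9596.
|Patch 1 ∖ Patch 2| = |Patch 1| − |Patch 1∩Patch 2| = 37 − 4.9596 = 32.04.

32.04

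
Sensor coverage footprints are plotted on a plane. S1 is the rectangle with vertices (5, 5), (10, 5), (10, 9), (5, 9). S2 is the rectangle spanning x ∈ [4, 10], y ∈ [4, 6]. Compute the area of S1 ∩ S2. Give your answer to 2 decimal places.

5.00

|S1∩S2|: x∈[5,10], y∈[5,6] → 5·1 = 5.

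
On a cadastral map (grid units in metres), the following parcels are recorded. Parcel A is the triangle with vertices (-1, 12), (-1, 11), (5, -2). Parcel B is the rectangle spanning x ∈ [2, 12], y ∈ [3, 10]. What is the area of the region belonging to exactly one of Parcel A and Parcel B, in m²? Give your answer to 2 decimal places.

|Parcel A| = 3, |Parcel B| = 70, |Parcel A∩Parcel B| = 0.3379.
|Parcel A △ Parcel B| = |Parcel A| + |Parcel B| − 2·|Parcel A∩Parcel B| = 3 + 70 − 0.6758 = 72.32.

72.32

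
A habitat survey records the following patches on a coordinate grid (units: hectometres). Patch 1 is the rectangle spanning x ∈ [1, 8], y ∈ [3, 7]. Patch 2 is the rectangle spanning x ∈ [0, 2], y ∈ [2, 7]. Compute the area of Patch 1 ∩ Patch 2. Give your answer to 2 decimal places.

4.00

|Patch 1∩Patch 2|: x∈[1,2], y∈[3,7] → 1·4 = 4.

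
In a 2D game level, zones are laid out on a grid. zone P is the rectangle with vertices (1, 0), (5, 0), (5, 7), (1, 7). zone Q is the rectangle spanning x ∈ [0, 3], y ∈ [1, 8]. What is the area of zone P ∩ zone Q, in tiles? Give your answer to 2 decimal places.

|zone P∩zone Q|: x∈[1,3], y∈[1,7] → 2·6 = 12.

12.00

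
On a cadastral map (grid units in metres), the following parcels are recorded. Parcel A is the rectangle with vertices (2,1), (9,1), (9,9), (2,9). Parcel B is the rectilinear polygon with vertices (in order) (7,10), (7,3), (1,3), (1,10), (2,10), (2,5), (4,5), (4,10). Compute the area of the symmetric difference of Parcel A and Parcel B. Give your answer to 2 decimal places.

|Parcel A| = 56, |Parcel B| = 32, |Parcel A∩Parcel B| = 22.
|Parcel A △ Parcel B| = |Parcel A| + |Parcel B| − 2·|Parcel A∩Parcel B| = 56 + 32 − 44 = 44.00.

44.00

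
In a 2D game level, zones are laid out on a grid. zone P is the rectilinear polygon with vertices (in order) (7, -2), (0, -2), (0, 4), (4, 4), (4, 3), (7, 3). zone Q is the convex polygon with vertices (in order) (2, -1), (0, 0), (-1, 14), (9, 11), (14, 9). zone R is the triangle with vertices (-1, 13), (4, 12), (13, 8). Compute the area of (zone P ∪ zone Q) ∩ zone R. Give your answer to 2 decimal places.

The region (zone P ∪ zone Q) ∩ zone R is the polygon with vertices (-0.927,12.986), (4,12), (12.87,8.058), (12.86,8.05), (-0.927,12.974).
By the shoelace formula its area is 5.50.

5.50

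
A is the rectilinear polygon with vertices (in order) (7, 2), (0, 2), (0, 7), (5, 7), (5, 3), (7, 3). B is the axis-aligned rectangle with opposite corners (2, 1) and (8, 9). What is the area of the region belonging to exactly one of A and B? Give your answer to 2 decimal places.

|A| = 27, |B| = 48, |A∩B| = 17.
|A △ B| = |A| + |B| − 2·|A∩B| = 27 + 48 − 34 = 41.00.

41.00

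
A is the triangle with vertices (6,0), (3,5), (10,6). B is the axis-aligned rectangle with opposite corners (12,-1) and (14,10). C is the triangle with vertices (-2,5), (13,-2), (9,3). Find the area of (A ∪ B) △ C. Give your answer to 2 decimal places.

|A ∪ B| = 41.
|(A ∪ B) ∩ C| = 6.9185.
|(A ∪ B) △ C| = 41 + 23.5 − 13.837 = 50.66.

50.66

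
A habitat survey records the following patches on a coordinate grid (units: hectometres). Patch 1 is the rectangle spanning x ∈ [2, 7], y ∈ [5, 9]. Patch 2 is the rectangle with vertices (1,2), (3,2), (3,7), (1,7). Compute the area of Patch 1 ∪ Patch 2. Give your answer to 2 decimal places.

By inclusion–exclusion:
Individual areas: |Patch 1| = 20, |Patch 2| = 10.
|Patch 1∩Patch 2|: x∈[2,3], y∈[5,7] → 1·2 = 2.
|Patch 1 ∪ Patch 2| = 30 − 2 = 28.00.

28.00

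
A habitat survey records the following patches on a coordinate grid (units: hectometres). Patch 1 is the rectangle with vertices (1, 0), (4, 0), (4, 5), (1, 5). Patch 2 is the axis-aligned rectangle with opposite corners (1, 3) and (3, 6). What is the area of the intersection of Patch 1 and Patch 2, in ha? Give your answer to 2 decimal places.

|Patch 1∩Patch 2|: x∈[1,3], y∈[3,5] → 2·2 = 4.

4.00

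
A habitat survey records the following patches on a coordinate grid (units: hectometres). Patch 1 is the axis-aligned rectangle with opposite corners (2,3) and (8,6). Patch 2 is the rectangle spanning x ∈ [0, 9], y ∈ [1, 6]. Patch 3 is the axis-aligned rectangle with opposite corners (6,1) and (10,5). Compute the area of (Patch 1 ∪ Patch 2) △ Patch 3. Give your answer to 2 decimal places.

|Patch 1 ∪ Patch 2| = 45.
|(Patch 1 ∪ Patch 2) ∩ Patch 3| = 12.
|(Patch 1 ∪ Patch 2) △ Patch 3| = 45 + 16 − 24 = 37.00.

37.00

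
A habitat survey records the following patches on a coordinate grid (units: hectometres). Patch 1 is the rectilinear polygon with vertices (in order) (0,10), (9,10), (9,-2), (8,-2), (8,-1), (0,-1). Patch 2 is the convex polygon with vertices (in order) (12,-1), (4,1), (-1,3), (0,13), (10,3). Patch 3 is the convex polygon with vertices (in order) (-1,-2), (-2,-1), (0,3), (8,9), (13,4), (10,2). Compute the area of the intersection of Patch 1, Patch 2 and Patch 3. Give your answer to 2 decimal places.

35.95

The intersection is the polygon with vertices (9,4), (9,1.636), (5.926,0.518), (4,1), (0,2.6), (0,3), (5.714,7.286).
By the shoelace formula its area is 35.95.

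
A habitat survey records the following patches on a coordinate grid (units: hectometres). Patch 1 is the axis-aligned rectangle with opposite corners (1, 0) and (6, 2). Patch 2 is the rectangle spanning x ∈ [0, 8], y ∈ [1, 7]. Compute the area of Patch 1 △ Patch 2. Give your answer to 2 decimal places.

|Patch 1∩Patch 2|: x∈[1,6], y∈[1,2] → 5·1 = 5.
|Patch 1 △ Patch 2| = |Patch 1| + |Patch 2| − 2·|Patch 1∩Patch 2| = 10 + 48 − 10 = 48.00.

48.00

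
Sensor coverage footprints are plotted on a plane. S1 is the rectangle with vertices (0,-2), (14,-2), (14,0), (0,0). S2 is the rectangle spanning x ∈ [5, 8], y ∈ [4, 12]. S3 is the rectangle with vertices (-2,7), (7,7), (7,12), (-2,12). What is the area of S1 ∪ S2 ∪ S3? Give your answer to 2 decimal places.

87.00

By inclusion–exclusion:
Individual areas: |S1| = 28, |S2| = 24, |S3| = 45.
|S1∩S2| = 0 (no overlap).
|S1∩S3| = 0 (no overlap).
|S2∩S3|: x∈[5,7], y∈[7,12] → 2·5 = 10.
|S1∩S2∩S3| = 0.
|S1 ∪ S2 ∪ S3| = 97 − 10 + 0 = 87.00.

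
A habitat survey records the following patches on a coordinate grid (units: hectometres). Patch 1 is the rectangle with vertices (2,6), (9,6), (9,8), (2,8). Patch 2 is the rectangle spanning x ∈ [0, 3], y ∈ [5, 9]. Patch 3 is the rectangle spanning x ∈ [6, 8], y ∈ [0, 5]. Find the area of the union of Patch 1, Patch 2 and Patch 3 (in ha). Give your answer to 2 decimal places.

By inclusion–exclusion:
Individual areas: |Patch 1| = 14, |Patch 2| = 12, |Patch 3| = 10.
|Patch 1∩Patch 2|: x∈[2,3], y∈[6,8] → 1·2 = 2.
|Patch 1∩Patch 3| = 0 (no overlap).
|Patch 2∩Patch 3| = 0 (no overlap).
|Patch 1∩Patch 2∩Patch 3| = 0.
|Patch 1 ∪ Patch 2 ∪ Patch 3| = 36 − 2 + 0 = 34.00.

34.00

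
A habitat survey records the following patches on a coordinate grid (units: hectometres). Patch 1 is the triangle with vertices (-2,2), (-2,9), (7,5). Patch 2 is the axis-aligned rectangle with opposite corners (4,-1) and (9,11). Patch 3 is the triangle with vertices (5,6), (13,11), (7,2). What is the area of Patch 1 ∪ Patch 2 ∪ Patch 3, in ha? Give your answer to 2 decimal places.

95.00

By inclusion–exclusion:
Individual areas: |Patch 1| = 31.5, |Patch 2| = 60, |Patch 3| = 21.
|Patch 1∩Patch 2| = 3.5.
|Patch 1∩Patch 3| = 0.9643.
|Patch 2∩Patch 3| = 14.
|Patch 1∩Patch 2∩Patch 3| = 0.9643.
|Patch 1 ∪ Patch 2 ∪ Patch 3| = 112.5 − 18.4643 + 0.9643 = 95.00.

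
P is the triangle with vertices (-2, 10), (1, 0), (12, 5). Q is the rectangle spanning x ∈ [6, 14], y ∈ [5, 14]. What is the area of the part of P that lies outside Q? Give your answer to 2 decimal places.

|P| = 62.5, |P∩Q| = 6.4286.
|P ∖ Q| = |P| − |P∩Q| = 62.5 − 6.4286 = 56.07.

56.07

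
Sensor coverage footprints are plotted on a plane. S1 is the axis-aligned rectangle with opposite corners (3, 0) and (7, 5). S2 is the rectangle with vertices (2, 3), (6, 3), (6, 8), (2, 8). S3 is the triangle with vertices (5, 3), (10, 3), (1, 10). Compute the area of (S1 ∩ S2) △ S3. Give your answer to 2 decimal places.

|S1 ∩ S2| = 6.
|(S1 ∩ S2) ∩ S3| = 3.1429.
|(S1 ∩ S2) △ S3| = 6 + 17.5 − 6.2857 = 17.21.

17.21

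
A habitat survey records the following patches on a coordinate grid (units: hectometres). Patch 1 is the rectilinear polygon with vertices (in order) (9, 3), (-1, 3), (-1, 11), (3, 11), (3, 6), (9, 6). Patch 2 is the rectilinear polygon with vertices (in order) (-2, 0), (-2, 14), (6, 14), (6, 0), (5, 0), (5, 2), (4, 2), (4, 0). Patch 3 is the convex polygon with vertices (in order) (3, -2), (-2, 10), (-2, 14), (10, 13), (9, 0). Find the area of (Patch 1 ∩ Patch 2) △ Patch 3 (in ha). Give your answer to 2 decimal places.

|Patch 1 ∩ Patch 2| = 41.
|(Patch 1 ∩ Patch 2) ∩ Patch 3| = 36.5917.
|(Patch 1 ∩ Patch 2) △ Patch 3| = 41 + 141.5 − 73.1833 = 109.32.

109.32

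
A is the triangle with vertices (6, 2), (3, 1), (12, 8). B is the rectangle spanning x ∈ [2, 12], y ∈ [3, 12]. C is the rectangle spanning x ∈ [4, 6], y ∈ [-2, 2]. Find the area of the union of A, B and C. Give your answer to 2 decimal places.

By inclusion–exclusion:
Individual areas: |A| = 6, |B| = 90, |C| = 8.
|A∩B| = 3.5714.
|A∩C| = 0.6349.
|B∩C| = 0 (no overlap).
|A∩B∩C| = 0.
|A ∪ B ∪ C| = 104 − 4.2063 + 0 = 99.79.

99.79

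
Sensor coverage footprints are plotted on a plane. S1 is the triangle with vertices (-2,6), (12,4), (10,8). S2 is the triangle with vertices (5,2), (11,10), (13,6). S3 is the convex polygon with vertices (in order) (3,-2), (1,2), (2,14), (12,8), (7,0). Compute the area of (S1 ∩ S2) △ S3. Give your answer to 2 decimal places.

|S1 ∩ S2| = 8.7246.
|(S1 ∩ S2) ∩ S3| = 7.6559.
|(S1 ∩ S2) △ S3| = 8.7246 + 102 − 15.3118 = 95.41.

95.41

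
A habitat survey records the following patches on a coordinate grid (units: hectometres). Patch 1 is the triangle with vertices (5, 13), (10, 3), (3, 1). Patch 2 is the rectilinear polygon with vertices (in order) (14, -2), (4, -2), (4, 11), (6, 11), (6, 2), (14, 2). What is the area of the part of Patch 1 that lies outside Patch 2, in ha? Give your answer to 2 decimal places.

|Patch 1| = 40, |Patch 1∩Patch 2| = 17.5595.
|Patch 1 ∖ Patch 2| = |Patch 1| − |Patch 1∩Patch 2| = 40 − 17.5595 = 22.44.

22.44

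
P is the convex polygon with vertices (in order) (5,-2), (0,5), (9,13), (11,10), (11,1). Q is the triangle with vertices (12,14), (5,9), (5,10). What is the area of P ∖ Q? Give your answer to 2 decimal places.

96.96

|P| = 99.5, |P∩Q| = 2.5428.
|P ∖ Q| = |P| − |P∩Q| = 99.5 − 2.5428 = 96.96.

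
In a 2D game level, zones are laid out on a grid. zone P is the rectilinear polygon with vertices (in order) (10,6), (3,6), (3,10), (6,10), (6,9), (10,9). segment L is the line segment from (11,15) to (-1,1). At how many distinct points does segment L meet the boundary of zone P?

The segment meets the boundary at (3.286,6), (6,9.167).

2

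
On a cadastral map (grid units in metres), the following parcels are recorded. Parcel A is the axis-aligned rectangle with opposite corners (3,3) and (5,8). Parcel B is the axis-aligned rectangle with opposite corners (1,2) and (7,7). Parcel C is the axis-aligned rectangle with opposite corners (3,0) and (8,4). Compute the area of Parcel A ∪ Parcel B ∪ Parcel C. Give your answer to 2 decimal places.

44.00

By inclusion–exclusion:
Individual areas: |Parcel A| = 10, |Parcel B| = 30, |Parcel C| = 20.
|Parcel A∩Parcel B|: x∈[3,5], y∈[3,7] → 2·4 = 8.
|Parcel A∩Parcel C|: x∈[3,5], y∈[3,4] → 2·1 = 2.
|Parcel B∩Parcel C|: x∈[3,7], y∈[2,4] → 4·2 = 8.
|Parcel A∩Parcel B∩Parcel C| = 2.
|Parcel A ∪ Parcel B ∪ Parcel C| = 60 − 18 + 2 = 44.00.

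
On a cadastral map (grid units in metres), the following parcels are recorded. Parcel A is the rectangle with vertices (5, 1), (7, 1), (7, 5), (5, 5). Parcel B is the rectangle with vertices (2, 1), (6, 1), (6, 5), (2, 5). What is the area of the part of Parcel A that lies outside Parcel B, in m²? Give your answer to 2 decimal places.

4.00

|Parcel A∩Parcel B|: x∈[5,6], y∈[1,5] → 1·4 = 4.
|Parcel A| = 8.
|Parcel A ∖ Parcel B| = |Parcel A| − |Parcel A∩Parcel B| = 8 − 4 = 4.00.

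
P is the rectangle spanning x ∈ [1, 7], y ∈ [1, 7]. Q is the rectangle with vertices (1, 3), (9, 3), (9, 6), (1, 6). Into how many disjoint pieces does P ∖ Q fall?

2

P ∖ Q splits into 2 disjoint pieces (area 12, area 6).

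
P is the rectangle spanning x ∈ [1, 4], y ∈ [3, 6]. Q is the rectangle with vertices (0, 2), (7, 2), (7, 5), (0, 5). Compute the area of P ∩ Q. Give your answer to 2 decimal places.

6.00

|P∩Q|: x∈[1,4], y∈[3,5] → 3·2 = 6.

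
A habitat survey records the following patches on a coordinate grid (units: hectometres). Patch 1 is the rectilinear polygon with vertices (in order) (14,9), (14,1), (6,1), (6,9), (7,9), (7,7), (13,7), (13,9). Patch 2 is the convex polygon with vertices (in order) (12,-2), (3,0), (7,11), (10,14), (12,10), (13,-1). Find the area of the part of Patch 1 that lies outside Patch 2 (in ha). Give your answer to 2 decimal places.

|Patch 1| = 52, |Patch 1∩Patch 2| = 41.1705.
|Patch 1 ∖ Patch 2| = |Patch 1| − |Patch 1∩Patch 2| = 52 − 41.1705 = 10.83.

10.83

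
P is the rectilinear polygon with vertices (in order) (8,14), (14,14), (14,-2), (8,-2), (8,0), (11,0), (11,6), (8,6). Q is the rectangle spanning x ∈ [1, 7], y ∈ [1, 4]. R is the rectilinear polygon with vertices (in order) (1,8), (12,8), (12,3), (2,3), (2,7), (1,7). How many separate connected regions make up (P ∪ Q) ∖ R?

(P ∪ Q) ∖ R splits into 2 disjoint pieces (area 67, area 13).

2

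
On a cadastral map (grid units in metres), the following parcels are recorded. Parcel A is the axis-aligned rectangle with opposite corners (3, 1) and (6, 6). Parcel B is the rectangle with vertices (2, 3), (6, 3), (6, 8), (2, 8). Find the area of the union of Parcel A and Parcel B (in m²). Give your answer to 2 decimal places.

26.00

By inclusion–exclusion:
Individual areas: |Parcel A| = 15, |Parcel B| = 20.
|Parcel A∩Parcel B|: x∈[3,6], y∈[3,6] → 3·3 = 9.
|Parcel A ∪ Parcel B| = 35 − 9 = 26.00.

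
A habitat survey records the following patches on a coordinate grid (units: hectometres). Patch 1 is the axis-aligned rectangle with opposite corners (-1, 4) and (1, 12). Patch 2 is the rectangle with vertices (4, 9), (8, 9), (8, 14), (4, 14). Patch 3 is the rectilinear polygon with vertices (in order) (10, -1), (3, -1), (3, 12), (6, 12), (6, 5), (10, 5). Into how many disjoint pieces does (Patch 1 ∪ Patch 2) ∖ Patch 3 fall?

(Patch 1 ∪ Patch 2) ∖ Patch 3 splits into 2 disjoint pieces (area 16, area 14).

2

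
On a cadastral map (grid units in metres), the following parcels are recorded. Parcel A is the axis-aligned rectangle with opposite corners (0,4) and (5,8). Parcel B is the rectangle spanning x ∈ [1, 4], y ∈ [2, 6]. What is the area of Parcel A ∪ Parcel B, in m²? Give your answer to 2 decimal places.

By inclusion–exclusion:
Individual areas: |Parcel A| = 20, |Parcel B| = 12.
|Parcel A∩Parcel B|: x∈[1,4], y∈[4,6] → 3·2 = 6.
|Parcel A ∪ Parcel B| = 32 − 6 = 26.00.

26.00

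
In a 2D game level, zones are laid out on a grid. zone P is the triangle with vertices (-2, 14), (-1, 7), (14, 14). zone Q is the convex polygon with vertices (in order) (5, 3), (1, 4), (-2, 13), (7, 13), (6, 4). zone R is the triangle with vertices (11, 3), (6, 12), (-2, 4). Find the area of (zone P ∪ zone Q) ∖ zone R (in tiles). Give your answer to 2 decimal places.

|zone P ∪ zone Q| = 88.586.
|(zone P ∪ zone Q) ∩ zone R| = 33.3745.
|(zone P ∪ zone Q) ∖ zone R| = 88.586 − 33.3745 = 55.21.

55.21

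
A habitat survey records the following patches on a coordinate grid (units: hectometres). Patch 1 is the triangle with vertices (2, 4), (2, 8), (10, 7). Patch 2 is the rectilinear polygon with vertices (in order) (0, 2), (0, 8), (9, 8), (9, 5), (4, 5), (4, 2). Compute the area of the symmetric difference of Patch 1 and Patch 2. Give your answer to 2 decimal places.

|Patch 1| = 16, |Patch 2| = 39, |Patch 1∩Patch 2| = 15.6667.
|Patch 1 △ Patch 2| = |Patch 1| + |Patch 2| − 2·|Patch 1∩Patch 2| = 16 + 39 − 31.3333 = 23.67.

23.67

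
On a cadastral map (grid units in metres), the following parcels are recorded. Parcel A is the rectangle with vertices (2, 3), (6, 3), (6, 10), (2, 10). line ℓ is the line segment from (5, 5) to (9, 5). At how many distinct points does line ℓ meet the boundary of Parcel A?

The segment meets the boundary at (6,5).

1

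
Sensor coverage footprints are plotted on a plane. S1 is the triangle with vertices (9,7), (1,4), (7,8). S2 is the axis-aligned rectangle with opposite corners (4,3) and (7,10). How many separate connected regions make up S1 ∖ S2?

S1 ∖ S2 splits into 2 disjoint pieces (area 1.75, area 1.3125).

2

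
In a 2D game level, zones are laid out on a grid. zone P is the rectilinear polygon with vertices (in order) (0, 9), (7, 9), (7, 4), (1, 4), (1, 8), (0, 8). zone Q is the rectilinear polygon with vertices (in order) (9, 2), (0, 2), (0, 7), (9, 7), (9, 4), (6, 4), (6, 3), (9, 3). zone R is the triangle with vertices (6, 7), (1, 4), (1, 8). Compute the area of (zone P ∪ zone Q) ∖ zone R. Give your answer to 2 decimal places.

45.00

|zone P ∪ zone Q| = 55.
|(zone P ∪ zone Q) ∩ zone R| = 10.
|(zone P ∪ zone Q) ∖ zone R| = 55 − 10 = 45.00.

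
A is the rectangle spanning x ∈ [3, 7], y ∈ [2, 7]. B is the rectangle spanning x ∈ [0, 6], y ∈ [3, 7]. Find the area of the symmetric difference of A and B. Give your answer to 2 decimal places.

20.00

|A∩B|: x∈[3,6], y∈[3,7] → 3·4 = 12.
|A △ B| = |A| + |B| − 2·|A∩B| = 20 + 24 − 24 = 20.00.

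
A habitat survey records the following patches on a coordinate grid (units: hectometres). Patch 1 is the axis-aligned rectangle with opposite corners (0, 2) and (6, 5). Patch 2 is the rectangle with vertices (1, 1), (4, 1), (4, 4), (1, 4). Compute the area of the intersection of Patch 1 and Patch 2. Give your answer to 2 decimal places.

6.00

|Patch 1∩Patch 2|: x∈[1,4], y∈[2,4] → 3·2 = 6.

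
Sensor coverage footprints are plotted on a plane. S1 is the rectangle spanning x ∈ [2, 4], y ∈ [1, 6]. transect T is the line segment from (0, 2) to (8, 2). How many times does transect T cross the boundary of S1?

The segment meets the boundary at (2,2), (4,2).

2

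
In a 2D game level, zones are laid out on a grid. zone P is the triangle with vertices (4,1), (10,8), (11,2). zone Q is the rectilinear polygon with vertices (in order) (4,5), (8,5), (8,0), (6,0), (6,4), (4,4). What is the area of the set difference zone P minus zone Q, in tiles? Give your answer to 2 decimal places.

15.55

|zone P| = 21.5, |zone P∩zone Q| = 5.9524.
|zone P ∖ zone Q| = |zone P| − |zone P∩zone Q| = 21.5 − 5.9524 = 15.55.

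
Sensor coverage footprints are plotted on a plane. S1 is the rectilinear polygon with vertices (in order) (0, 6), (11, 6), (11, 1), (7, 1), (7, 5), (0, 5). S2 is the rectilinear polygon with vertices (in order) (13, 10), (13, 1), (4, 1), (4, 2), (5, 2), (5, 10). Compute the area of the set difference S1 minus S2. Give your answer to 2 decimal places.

5.00

|S1| = 27, |S1∩S2| = 22.
|S1 ∖ S2| = |S1| − |S1∩S2| = 27 − 22 = 5.00.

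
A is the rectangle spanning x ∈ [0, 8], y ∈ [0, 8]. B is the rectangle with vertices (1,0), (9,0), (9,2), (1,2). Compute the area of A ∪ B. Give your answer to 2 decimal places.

66.00

By inclusion–exclusion:
Individual areas: |A| = 64, |B| = 16.
|A∩B|: x∈[1,8], y∈[0,2] → 7·2 = 14.
|A ∪ B| = 80 − 14 = 66.00.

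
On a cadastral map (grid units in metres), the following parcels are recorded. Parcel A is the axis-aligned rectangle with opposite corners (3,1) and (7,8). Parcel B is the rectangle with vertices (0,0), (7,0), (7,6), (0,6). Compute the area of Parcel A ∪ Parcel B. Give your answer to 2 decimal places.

By inclusion–exclusion:
Individual areas: |Parcel A| = 28, |Parcel B| = 42.
|Parcel A∩Parcel B|: x∈[3,7], y∈[1,6] → 4·5 = 20.
|Parcel A ∪ Parcel B| = 70 − 20 = 50.00.

50.00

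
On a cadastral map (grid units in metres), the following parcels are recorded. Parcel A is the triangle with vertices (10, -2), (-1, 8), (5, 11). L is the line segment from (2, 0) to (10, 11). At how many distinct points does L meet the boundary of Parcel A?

2

The segment meets the boundary at (6.73,6.503), (4.308,3.174).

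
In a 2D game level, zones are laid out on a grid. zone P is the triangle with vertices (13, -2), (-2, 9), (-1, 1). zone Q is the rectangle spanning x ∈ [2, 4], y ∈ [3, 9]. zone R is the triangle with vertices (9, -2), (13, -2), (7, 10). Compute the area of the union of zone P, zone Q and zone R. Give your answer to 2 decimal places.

By inclusion–exclusion:
Individual areas: |zone P| = 54.5, |zone Q| = 12, |zone R| = 24.
|zone P∩zone Q| = 4.6667.
|zone P∩zone R| = 4.9058.
|zone Q∩zone R| = 0.
|zone P∩zone Q∩zone R| = 0.
|zone P ∪ zone Q ∪ zone R| = 90.5 − 9.5724 + 0 = 80.93.

80.93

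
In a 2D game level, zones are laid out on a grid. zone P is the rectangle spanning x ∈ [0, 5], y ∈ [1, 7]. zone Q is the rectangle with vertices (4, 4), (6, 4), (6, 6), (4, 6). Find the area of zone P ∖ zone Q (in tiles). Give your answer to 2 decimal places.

|zone P∩zone Q|: x∈[4,5], y∈[4,6] → 1·2 = 2.
|zone P| = 30.
|zone P ∖ zone Q| = |zone P| − |zone P∩zone Q| = 30 − 2 = 28.00.

28.00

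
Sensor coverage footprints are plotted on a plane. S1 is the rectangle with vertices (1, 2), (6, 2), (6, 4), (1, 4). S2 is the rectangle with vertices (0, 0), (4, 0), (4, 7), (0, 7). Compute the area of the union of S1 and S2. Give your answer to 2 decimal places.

32.00

By inclusion–exclusion:
Individual areas: |S1| = 10, |S2| = 28.
|S1∩S2|: x∈[1,4], y∈[2,4] → 3·2 = 6.
|S1 ∪ S2| = 38 − 6 = 32.00.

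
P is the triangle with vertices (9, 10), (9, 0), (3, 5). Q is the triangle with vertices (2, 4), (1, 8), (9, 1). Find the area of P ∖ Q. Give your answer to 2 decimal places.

24.94

|P| = 30, |P∩Q| = 5.0574.
|P ∖ Q| = |P| − |P∩Q| = 30 − 5.0574 = 24.94.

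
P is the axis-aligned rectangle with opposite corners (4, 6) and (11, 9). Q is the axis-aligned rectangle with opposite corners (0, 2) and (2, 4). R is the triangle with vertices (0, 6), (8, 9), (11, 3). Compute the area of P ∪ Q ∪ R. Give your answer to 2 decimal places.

42.25

By inclusion–exclusion:
Individual areas: |P| = 21, |Q| = 4, |R| = 28.5.
|P∩Q| = 0 (no overlap).
|P∩R| = 11.25.
|Q∩R| = 0.
|P∩Q∩R| = 0.
|P ∪ Q ∪ R| = 53.5 − 11.25 + 0 = 42.25.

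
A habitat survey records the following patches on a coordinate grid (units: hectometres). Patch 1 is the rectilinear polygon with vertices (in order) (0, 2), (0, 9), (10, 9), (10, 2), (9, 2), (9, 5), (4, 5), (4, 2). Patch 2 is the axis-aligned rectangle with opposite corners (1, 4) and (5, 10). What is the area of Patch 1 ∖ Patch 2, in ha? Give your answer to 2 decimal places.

|Patch 1| = 55, |Patch 1∩Patch 2| = 19.
|Patch 1 ∖ Patch 2| = |Patch 1| − |Patch 1∩Patch 2| = 55 − 19 = 36.00.

36.00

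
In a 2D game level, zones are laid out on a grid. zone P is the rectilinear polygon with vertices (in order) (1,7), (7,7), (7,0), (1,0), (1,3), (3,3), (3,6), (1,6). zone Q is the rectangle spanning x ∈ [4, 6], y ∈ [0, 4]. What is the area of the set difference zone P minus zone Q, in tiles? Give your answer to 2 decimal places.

|zone P| = 36, |zone P∩zone Q| = 8.
|zone P ∖ zone Q| = |zone P| − |zone P∩zone Q| = 36 − 8 = 28.00.

28.00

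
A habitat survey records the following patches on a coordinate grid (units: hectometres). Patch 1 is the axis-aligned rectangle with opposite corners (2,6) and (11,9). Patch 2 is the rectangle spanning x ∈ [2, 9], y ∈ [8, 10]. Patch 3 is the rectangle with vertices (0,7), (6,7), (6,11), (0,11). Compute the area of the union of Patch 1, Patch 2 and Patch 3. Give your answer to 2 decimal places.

46.00

By inclusion–exclusion:
Individual areas: |Patch 1| = 27, |Patch 2| = 14, |Patch 3| = 24.
|Patch 1∩Patch 2|: x∈[2,9], y∈[8,9] → 7·1 = 7.
|Patch 1∩Patch 3|: x∈[2,6], y∈[7,9] → 4·2 = 8.
|Patch 2∩Patch 3|: x∈[2,6], y∈[8,10] → 4·2 = 8.
|Patch 1∩Patch 2∩Patch 3| = 4.
|Patch 1 ∪ Patch 2 ∪ Patch 3| = 65 − 23 + 4 = 46.00.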